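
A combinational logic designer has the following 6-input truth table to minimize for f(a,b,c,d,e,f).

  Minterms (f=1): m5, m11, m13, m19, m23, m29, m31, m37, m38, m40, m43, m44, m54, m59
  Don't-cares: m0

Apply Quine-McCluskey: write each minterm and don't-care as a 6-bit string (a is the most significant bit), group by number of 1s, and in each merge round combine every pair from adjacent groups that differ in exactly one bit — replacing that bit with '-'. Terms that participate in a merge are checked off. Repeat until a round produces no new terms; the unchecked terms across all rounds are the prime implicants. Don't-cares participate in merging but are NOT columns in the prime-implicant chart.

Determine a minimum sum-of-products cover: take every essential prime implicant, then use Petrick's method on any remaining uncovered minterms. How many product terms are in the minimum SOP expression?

8

Round 0: 000000 000101✓ 001011✓ 001101✓ 010011✓ 010111✓ 011101✓ 011111✓ 100101✓ 100110✓ 101000✓ 101011✓ 101100✓ 110110✓ 111011✓
Round 1: -00101 -01011 0-1101 00-101 01-111 010-11 0111-1 1-0110 1-1011 101-00
PIs = {-00101, -01011, 0-1101, 00-101, 000000, 01-111, 010-11, 0111-1, 1-0110, 1-1011, 101-00}
Coverage chart:
  m5: -00101,00-101
  m11: -01011 ←essential
  m13: 0-1101,00-101
  m19: 010-11 ←essential
  m23: 01-111,010-11
  m29: 0-1101,0111-1
  m31: 01-111,0111-1
  m37: -00101 ←essential
  m38: 1-0110 ←essential
  m40: 101-00 ←essential
  m43: -01011,1-1011
  m44: 101-00 ←essential
  m54: 1-0110 ←essential
  m59: 1-1011 ←essential
Essential: -00101, -01011, 010-11, 1-0110, 1-1011, 101-00
Petrick residual → 0-1101, 01-111
Min cover (8 terms): b'c'de'f + b'cd'ef + a'cde'f + a'bdef + a'bc'ef + ac'def' + acd'ef + ab'ce'f'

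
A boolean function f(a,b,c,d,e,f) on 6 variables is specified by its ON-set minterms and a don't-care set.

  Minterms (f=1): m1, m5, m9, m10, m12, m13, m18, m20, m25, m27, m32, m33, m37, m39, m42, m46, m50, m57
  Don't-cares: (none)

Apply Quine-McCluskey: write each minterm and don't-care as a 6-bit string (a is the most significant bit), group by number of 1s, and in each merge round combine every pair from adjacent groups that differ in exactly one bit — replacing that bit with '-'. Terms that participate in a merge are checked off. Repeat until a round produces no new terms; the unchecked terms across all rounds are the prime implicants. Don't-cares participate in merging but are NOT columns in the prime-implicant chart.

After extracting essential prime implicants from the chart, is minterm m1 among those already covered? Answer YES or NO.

NO

size-2^0 implicants → 000001(✓)  000101(✓)  001001(✓)  001010(✓)  001100(✓)  001101(✓)  010010(✓)  010100  011001(✓)  011011(✓)  100000(✓)  100001(✓)  100101(✓)  100111(✓)  101010(✓)  101110(✓)  110010(✓)  111001(✓)
size-2^1 implicants → -00001(✓)  -00101(✓)  -01010  -10010  -11001  0-1001  00-001(✓)  00-101(✓)  000-01(✓)  001-01(✓)  00110-  0110-1  100-01(✓)  10000-  1001-1  101-10
size-2^2 implicants → -00-01  00--01
Unchecked terms (primes): -00-01, -01010, -10010, -11001, 0-1001, 00--01, 00110-, 010100, 0110-1, 10000-, 1001-1, 101-10
Minterm coverage:
  m1 ⊆ -00-01,00--01
  m5 ⊆ -00-01,00--01
  m9 ⊆ 0-1001,00--01
  m10 ⊆ -01010 [E]
  m12 ⊆ 00110- [E]
  m13 ⊆ 00--01,00110-
  m18 ⊆ -10010 [E]
  m20 ⊆ 010100 [E]
  m25 ⊆ -11001,0-1001,0110-1
  m27 ⊆ 0110-1 [E]
  m32 ⊆ 10000- [E]
  m33 ⊆ -00-01,10000-
  m37 ⊆ -00-01,1001-1
  m39 ⊆ 1001-1 [E]
  m42 ⊆ -01010,101-10
  m46 ⊆ 101-10 [E]
  m50 ⊆ -10010 [E]
  m57 ⊆ -11001 [E]
E = {-01010, -10010, -11001, 00110-, 010100, 0110-1, 10000-, 1001-1, 101-10}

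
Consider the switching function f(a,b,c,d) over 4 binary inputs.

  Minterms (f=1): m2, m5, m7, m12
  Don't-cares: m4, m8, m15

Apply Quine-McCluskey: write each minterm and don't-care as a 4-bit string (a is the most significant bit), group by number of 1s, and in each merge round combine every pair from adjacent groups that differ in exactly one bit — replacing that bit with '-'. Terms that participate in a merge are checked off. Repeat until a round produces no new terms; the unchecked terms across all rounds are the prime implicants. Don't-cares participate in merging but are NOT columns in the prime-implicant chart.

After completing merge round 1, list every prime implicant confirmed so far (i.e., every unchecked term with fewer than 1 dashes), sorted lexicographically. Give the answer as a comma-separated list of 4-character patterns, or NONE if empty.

0010

[col 0] 0010, 0100*, 0101*, 0111*, 1000*, 1100*, 1111*
[col 1] -100, -111, 01-1, 010-, 1-00
Prime implicants: -100, -111, 0010, 01-1, 010-, 1-00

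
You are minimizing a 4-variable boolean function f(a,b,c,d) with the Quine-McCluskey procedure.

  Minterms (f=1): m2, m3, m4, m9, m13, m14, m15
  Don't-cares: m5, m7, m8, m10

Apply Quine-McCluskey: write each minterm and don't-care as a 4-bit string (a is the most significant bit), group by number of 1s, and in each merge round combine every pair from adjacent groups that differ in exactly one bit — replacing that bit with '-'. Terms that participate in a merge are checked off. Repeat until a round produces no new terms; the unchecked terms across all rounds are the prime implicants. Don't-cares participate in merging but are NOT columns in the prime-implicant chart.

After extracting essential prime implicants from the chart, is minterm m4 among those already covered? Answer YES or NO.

Round 0: 0010✓ 0011✓ 0100✓ 0101✓ 0111✓ 1000✓ 1001✓ 1010✓ 1101✓ 1110✓ 1111✓
Round 1: -010 -101✓ -111✓ 0-11 001- 01-1✓ 010- 1-01 1-10 10-0 100- 11-1✓ 111-
Round 2: -1-1
PIs = {-010, -1-1, 0-11, 001-, 010-, 1-01, 1-10, 10-0, 100-, 111-}
Coverage chart:
  m2: -010,001-
  m3: 0-11,001-
  m4: 010- ←essential
  m9: 1-01,100-
  m13: -1-1,1-01
  m14: 1-10,111-
  m15: -1-1,111-
Essential: 010-

YES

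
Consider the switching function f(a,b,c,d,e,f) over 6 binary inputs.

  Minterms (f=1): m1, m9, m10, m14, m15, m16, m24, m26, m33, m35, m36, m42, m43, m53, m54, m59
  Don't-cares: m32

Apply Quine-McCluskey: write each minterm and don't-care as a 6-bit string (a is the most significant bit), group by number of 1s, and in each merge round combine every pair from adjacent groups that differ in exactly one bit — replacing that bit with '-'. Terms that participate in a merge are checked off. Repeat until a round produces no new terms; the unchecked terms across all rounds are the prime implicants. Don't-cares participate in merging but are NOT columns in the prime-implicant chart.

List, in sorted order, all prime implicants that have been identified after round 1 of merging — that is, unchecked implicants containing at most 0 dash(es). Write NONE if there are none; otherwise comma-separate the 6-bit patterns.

size-2^0 implicants → 000001(✓)  001001(✓)  001010(✓)  001110(✓)  001111(✓)  010000(✓)  011000(✓)  011010(✓)  100000(✓)  100001(✓)  100011(✓)  100100(✓)  101010(✓)  101011(✓)  110101  110110  111011(✓)
size-2^1 implicants → -00001  -01010  0-1010  00-001  001-10  00111-  01-000  0110-0  1-1011  10-011  100-00  1000-1  10000-  10101-
Unchecked terms (primes): -00001, -01010, 0-1010, 00-001, 001-10, 00111-, 01-000, 0110-0, 1-1011, 10-011, 100-00, 1000-1, 10000-, 10101-, 110101, 110110

110101, 110110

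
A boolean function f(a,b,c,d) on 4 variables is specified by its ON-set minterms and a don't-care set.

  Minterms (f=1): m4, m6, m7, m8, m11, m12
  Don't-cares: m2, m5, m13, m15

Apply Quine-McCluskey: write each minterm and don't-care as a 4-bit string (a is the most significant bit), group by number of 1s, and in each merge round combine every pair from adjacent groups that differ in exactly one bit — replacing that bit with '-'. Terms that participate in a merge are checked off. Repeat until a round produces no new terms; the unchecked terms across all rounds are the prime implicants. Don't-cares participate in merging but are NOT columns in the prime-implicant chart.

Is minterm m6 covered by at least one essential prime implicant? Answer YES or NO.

NO

size-2^0 implicants → 0010(✓)  0100(✓)  0101(✓)  0110(✓)  0111(✓)  1000(✓)  1011(✓)  1100(✓)  1101(✓)  1111(✓)
size-2^1 implicants → -100(✓)  -101(✓)  -111(✓)  0-10  01-0(✓)  01-1(✓)  010-(✓)  011-(✓)  1-00  1-11  11-1(✓)  110-(✓)
size-2^2 implicants → -1-1  -10-  01--
Unchecked terms (primes): -1-1, -10-, 0-10, 01--, 1-00, 1-11
Minterm coverage:
  m4 ⊆ -10-,01--
  m6 ⊆ 0-10,01--
  m7 ⊆ -1-1,01--
  m8 ⊆ 1-00 [E]
  m11 ⊆ 1-11 [E]
  m12 ⊆ -10-,1-00
E = {1-00, 1-11}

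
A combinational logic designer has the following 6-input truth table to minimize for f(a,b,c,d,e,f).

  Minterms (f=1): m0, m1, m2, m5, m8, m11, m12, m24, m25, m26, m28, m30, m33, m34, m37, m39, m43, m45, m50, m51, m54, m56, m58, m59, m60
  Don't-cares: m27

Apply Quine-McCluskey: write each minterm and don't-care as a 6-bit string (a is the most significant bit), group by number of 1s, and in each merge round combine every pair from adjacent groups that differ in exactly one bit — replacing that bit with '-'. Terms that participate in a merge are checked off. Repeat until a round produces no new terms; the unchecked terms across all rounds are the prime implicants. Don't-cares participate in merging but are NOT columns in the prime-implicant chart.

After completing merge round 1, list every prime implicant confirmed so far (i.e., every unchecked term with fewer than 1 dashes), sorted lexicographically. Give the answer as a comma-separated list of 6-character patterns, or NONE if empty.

[col 0] 000000*, 000001*, 000010*, 000101*, 001000*, 001011*, 001100*, 011000*, 011001*, 011010*, 011011*, 011100*, 011110*, 100001*, 100010*, 100101*, 100111*, 101011*, 101101*, 110010*, 110011*, 110110*, 111000*, 111010*, 111011*, 111100*
[col 1] -00001*, -00010, -00101*, -01011*, -11000*, -11010*, -11011*, -11100*, 0-1000*, 0-1011*, 0-1100*, 00-000, 000-01*, 0000-0, 00000-, 001-00*, 011-00*, 011-10*, 0110-0*, 0110-1*, 01100-*, 01101-*, 0111-0*, 1-0010, 1-1011*, 10-101, 100-01*, 1001-1, 11-010*, 11-011*, 110-10, 11001-*, 111-00*, 1110-0*, 11101-*
[col 2] --1011, -00-01, -11-00, -110-0, -1101-, 0-1-00, 011--0, 0110--, 11-01-
Prime implicants: --1011, -00-01, -00010, -11-00, -110-0, -1101-, 0-1-00, 00-000, 0000-0, 00000-, 011--0, 0110--, 1-0010, 10-101, 1001-1, 11-01-, 110-10

NONE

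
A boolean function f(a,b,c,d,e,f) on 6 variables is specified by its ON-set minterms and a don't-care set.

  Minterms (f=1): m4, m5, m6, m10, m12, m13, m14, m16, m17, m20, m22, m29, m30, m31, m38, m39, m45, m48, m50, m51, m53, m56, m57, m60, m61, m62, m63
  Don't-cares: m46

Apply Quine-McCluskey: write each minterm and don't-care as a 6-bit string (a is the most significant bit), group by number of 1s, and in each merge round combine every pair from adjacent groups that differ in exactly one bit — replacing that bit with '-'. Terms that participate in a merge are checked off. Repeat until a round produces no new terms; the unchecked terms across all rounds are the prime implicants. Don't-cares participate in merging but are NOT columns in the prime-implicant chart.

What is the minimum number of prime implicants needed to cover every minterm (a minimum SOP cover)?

size-2^0 implicants → 000100(✓)  000101(✓)  000110(✓)  001010(✓)  001100(✓)  001101(✓)  001110(✓)  010000(✓)  010001(✓)  010100(✓)  010110(✓)  011101(✓)  011110(✓)  011111(✓)  100110(✓)  100111(✓)  101101(✓)  101110(✓)  110000(✓)  110010(✓)  110011(✓)  110101(✓)  111000(✓)  111001(✓)  111100(✓)  111101(✓)  111110(✓)  111111(✓)
size-2^1 implicants → -00110(✓)  -01101(✓)  -01110(✓)  -10000  -11101(✓)  -11110(✓)  -11111(✓)  0-0100(✓)  0-0110(✓)  0-1101(✓)  0-1110(✓)  00-100(✓)  00-101(✓)  00-110(✓)  0001-0(✓)  00010-(✓)  001-10  0011-0(✓)  00110-(✓)  01-110(✓)  010-00  01000-  0101-0(✓)  0111-1(✓)  01111-(✓)  1-1101(✓)  1-1110(✓)  10-110(✓)  10011-  11-000  11-101  1100-0  11001-  111-00(✓)  111-01(✓)  11100-(✓)  1111-0(✓)  1111-1(✓)  11110-(✓)  11111-(✓)
size-2^2 implicants → --1101  --1110  -0-110  -111-1  -1111-  0--110  0-01-0  00-1-0  00-10-  111-0-  1111--
Unchecked terms (primes): --1101, --1110, -0-110, -10000, -111-1, -1111-, 0--110, 0-01-0, 00-1-0, 00-10-, 001-10, 010-00, 01000-, 10011-, 11-000, 11-101, 1100-0, 11001-, 111-0-, 1111--
Minterm coverage:
  m4 ⊆ 0-01-0,00-1-0,00-10-
  m5 ⊆ 00-10- [E]
  m6 ⊆ -0-110,0--110,0-01-0,00-1-0
  m10 ⊆ 001-10 [E]
  m12 ⊆ 00-1-0,00-10-
  m13 ⊆ --1101,00-10-
  m14 ⊆ --1110,-0-110,0--110,00-1-0,001-10
  m16 ⊆ -10000,010-00,01000-
  m17 ⊆ 01000- [E]
  m20 ⊆ 0-01-0,010-00
  m22 ⊆ 0--110,0-01-0
  m29 ⊆ --1101,-111-1
  m30 ⊆ --1110,-1111-,0--110
  m31 ⊆ -111-1,-1111-
  m38 ⊆ -0-110,10011-
  m39 ⊆ 10011- [E]
  m45 ⊆ --1101 [E]
  m48 ⊆ -10000,11-000,1100-0
  m50 ⊆ 1100-0,11001-
  m51 ⊆ 11001- [E]
  m53 ⊆ 11-101 [E]
  m56 ⊆ 11-000,111-0-
  m57 ⊆ 111-0- [E]
  m60 ⊆ 111-0-,1111--
  m61 ⊆ --1101,-111-1,11-101,111-0-,1111--
  m62 ⊆ --1110,-1111-,1111--
  m63 ⊆ -111-1,-1111-,1111--
E = {--1101, 00-10-, 001-10, 01000-, 10011-, 11-101, 11001-, 111-0-}
Petrick residual → -10000, -1111-, 0-01-0
Cover = cde'f + bc'd'e'f' + bcde + a'c'df' + a'b'de' + a'b'cef' + a'bc'd'e' + ab'c'de + abde'f + abc'd'e + abce'  |cover|=11

11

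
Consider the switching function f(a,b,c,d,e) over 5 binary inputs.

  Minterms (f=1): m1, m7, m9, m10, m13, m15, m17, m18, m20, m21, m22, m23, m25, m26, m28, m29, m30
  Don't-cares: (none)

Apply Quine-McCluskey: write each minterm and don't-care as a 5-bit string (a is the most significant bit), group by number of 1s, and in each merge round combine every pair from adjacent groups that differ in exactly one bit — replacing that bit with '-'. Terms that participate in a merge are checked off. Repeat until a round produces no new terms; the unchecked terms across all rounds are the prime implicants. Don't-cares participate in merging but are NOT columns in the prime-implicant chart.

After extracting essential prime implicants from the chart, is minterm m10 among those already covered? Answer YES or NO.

size-2^0 implicants → 00001(✓)  00111(✓)  01001(✓)  01010(✓)  01101(✓)  01111(✓)  10001(✓)  10010(✓)  10100(✓)  10101(✓)  10110(✓)  10111(✓)  11001(✓)  11010(✓)  11100(✓)  11101(✓)  11110(✓)
size-2^1 implicants → -0001(✓)  -0111  -1001(✓)  -1010  -1101(✓)  0-001(✓)  0-111  01-01(✓)  011-1  1-001(✓)  1-010(✓)  1-100(✓)  1-101(✓)  1-110(✓)  10-01(✓)  10-10(✓)  101-0(✓)  101-1(✓)  1010-(✓)  1011-(✓)  11-01(✓)  11-10(✓)  111-0(✓)  1110-(✓)
size-2^2 implicants → --001  -1-01  1--01  1--10  1-1-0  1-10-  101--
Unchecked terms (primes): --001, -0111, -1-01, -1010, 0-111, 011-1, 1--01, 1--10, 1-1-0, 1-10-, 101--
Minterm coverage:
  m1 ⊆ --001 [E]
  m7 ⊆ -0111,0-111
  m9 ⊆ --001,-1-01
  m10 ⊆ -1010 [E]
  m13 ⊆ -1-01,011-1
  m15 ⊆ 0-111,011-1
  m17 ⊆ --001,1--01
  m18 ⊆ 1--10 [E]
  m20 ⊆ 1-1-0,1-10-,101--
  m21 ⊆ 1--01,1-10-,101--
  m22 ⊆ 1--10,1-1-0,101--
  m23 ⊆ -0111,101--
  m25 ⊆ --001,-1-01,1--01
  m26 ⊆ -1010,1--10
  m28 ⊆ 1-1-0,1-10-
  m29 ⊆ -1-01,1--01,1-10-
  m30 ⊆ 1--10,1-1-0
E = {--001, -1010, 1--10}

YES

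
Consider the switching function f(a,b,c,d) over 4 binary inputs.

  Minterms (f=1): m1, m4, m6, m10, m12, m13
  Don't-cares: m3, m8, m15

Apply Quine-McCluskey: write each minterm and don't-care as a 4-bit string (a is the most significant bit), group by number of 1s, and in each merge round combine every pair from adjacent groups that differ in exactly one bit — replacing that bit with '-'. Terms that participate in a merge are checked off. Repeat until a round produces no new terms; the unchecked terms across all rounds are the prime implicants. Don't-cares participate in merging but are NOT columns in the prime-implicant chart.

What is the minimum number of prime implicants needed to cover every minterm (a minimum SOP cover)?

Round 0: 0001✓ 0011✓ 0100✓ 0110✓ 1000✓ 1010✓ 1100✓ 1101✓ 1111✓
Round 1: -100 00-1 01-0 1-00 10-0 11-1 110-
PIs = {-100, 00-1, 01-0, 1-00, 10-0, 11-1, 110-}
Coverage chart:
  m1: 00-1 ←essential
  m4: -100,01-0
  m6: 01-0 ←essential
  m10: 10-0 ←essential
  m12: -100,1-00,110-
  m13: 11-1,110-
Essential: 00-1, 01-0, 10-0
Petrick residual → 110-
Min cover (4 terms): a'b'd + a'bd' + ab'd' + abc'

4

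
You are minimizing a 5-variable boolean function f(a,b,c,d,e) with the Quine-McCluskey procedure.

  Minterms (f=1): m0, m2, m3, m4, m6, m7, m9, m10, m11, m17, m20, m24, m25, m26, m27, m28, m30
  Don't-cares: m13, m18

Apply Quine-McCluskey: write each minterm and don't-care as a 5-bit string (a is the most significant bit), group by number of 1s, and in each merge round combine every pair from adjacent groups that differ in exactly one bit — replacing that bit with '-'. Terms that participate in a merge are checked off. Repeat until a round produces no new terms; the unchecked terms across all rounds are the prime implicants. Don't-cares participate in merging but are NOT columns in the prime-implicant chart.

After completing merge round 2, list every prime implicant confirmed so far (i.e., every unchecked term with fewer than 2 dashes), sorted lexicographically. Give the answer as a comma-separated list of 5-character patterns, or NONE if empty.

Round 0: 00000✓ 00010✓ 00011✓ 00100✓ 00110✓ 00111✓ 01001✓ 01010✓ 01011✓ 01101✓ 10001✓ 10010✓ 10100✓ 11000✓ 11001✓ 11010✓ 11011✓ 11100✓ 11110✓
Round 1: -0010✓ -0100 -1001✓ -1010✓ -1011✓ 0-010✓ 0-011✓ 00-00✓ 00-10✓ 00-11✓ 000-0✓ 0001-✓ 001-0✓ 0011-✓ 01-01 010-1✓ 0101-✓ 1-001 1-010✓ 1-100 11-00✓ 11-10✓ 110-0✓ 110-1✓ 1100-✓ 1101-✓ 111-0✓
Round 2: --010 -10-1 -101- 0-01- 00--0 00-1- 11--0 110--
PIs = {--010, -0100, -10-1, -101-, 0-01-, 00--0, 00-1-, 01-01, 1-001, 1-100, 11--0, 110--}

-0100, 01-01, 1-001, 1-100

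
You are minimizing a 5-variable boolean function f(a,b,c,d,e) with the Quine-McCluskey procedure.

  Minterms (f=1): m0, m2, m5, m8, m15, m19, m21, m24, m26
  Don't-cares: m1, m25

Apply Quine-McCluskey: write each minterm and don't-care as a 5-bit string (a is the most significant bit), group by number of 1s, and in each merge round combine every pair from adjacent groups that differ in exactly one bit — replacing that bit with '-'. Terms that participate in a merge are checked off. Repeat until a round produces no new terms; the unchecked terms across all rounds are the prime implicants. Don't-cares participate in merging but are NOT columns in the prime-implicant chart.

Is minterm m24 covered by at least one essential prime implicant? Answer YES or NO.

YES

Round 0: 00000✓ 00001✓ 00010✓ 00101✓ 01000✓ 01111 10011 10101✓ 11000✓ 11001✓ 11010✓
Round 1: -0101 -1000 0-000 00-01 000-0 0000- 110-0 1100-
PIs = {-0101, -1000, 0-000, 00-01, 000-0, 0000-, 01111, 10011, 110-0, 1100-}
Coverage chart:
  m0: 0-000,000-0,0000-
  m2: 000-0 ←essential
  m5: -0101,00-01
  m8: -1000,0-000
  m15: 01111 ←essential
  m19: 10011 ←essential
  m21: -0101 ←essential
  m24: -1000,110-0,1100-
  m26: 110-0 ←essential
Essential: -0101, 000-0, 01111, 10011, 110-0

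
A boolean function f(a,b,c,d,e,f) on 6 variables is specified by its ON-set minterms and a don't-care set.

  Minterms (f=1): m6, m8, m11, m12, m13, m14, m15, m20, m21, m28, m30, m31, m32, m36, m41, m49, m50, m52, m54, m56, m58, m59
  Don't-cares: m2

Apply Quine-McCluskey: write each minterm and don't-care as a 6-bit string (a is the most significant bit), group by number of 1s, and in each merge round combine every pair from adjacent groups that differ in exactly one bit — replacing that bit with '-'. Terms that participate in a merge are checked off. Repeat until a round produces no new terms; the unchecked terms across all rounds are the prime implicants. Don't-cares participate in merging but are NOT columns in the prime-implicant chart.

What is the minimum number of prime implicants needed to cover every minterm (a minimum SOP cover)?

14

size-2^0 implicants → 000010(✓)  000110(✓)  001000(✓)  001011(✓)  001100(✓)  001101(✓)  001110(✓)  001111(✓)  010100(✓)  010101(✓)  011100(✓)  011110(✓)  011111(✓)  100000(✓)  100100(✓)  101001  110001  110010(✓)  110100(✓)  110110(✓)  111000(✓)  111010(✓)  111011(✓)
size-2^1 implicants → -10100  0-1100(✓)  0-1110(✓)  0-1111(✓)  00-110  000-10  001-00  001-11  0011-0(✓)  0011-1(✓)  00110-(✓)  00111-(✓)  01-100  01010-  0111-0(✓)  01111-(✓)  1-0100  100-00  11-010  110-10  1101-0  1110-0  11101-
size-2^2 implicants → 0-11-0  0-111-  0011--
Unchecked terms (primes): -10100, 0-11-0, 0-111-, 00-110, 000-10, 001-00, 001-11, 0011--, 01-100, 01010-, 1-0100, 100-00, 101001, 11-010, 110-10, 110001, 1101-0, 1110-0, 11101-
Minterm coverage:
  m6 ⊆ 00-110,000-10
  m8 ⊆ 001-00 [E]
  m11 ⊆ 001-11 [E]
  m12 ⊆ 0-11-0,001-00,0011--
  m13 ⊆ 0011-- [E]
  m14 ⊆ 0-11-0,0-111-,00-110,0011--
  m15 ⊆ 0-111-,001-11,0011--
  m20 ⊆ -10100,01-100,01010-
  m21 ⊆ 01010- [E]
  m28 ⊆ 0-11-0,01-100
  m30 ⊆ 0-11-0,0-111-
  m31 ⊆ 0-111- [E]
  m32 ⊆ 100-00 [E]
  m36 ⊆ 1-0100,100-00
  m41 ⊆ 101001 [E]
  m49 ⊆ 110001 [E]
  m50 ⊆ 11-010,110-10
  m52 ⊆ -10100,1-0100,1101-0
  m54 ⊆ 110-10,1101-0
  m56 ⊆ 1110-0 [E]
  m58 ⊆ 11-010,1110-0,11101-
  m59 ⊆ 11101- [E]
E = {0-111-, 001-00, 001-11, 0011--, 01010-, 100-00, 101001, 110001, 1110-0, 11101-}
Petrick residual → -10100, 0-11-0, 00-110, 110-10
Cover = bc'de'f' + a'cdf' + a'cde + a'b'def' + a'b'ce'f' + a'b'cef + a'b'cd + a'bc'de' + ab'c'e'f' + ab'cd'e'f + abc'ef' + abc'd'e'f + abcd'f' + abcd'e  |cover|=14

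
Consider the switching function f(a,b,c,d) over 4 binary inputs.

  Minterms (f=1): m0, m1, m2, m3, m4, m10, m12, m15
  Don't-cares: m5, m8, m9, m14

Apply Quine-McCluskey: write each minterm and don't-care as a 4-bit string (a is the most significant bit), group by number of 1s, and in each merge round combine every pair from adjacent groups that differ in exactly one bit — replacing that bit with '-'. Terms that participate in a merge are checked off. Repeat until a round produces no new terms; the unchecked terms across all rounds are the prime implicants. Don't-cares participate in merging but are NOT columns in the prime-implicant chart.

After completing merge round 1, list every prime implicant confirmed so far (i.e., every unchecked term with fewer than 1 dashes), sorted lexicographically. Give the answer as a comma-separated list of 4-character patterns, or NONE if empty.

Round 0: 0000✓ 0001✓ 0010✓ 0011✓ 0100✓ 0101✓ 1000✓ 1001✓ 1010✓ 1100✓ 1110✓ 1111✓
Round 1: -000✓ -001✓ -010✓ -100✓ 0-00✓ 0-01✓ 00-0✓ 00-1✓ 000-✓ 001-✓ 010-✓ 1-00✓ 1-10✓ 10-0✓ 100-✓ 11-0✓ 111-
Round 2: --00 -0-0 -00- 0-0- 00-- 1--0
PIs = {--00, -0-0, -00-, 0-0-, 00--, 1--0, 111-}

NONE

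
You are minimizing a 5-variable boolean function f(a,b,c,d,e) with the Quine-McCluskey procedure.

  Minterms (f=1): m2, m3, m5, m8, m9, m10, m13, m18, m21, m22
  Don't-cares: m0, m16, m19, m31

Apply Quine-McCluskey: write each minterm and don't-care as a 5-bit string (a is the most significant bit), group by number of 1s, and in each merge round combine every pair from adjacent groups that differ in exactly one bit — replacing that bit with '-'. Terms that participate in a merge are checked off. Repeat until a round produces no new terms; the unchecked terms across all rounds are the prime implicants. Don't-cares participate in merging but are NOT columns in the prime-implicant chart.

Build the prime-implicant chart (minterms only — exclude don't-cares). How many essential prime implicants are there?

Round 0: 00000✓ 00010✓ 00011✓ 00101✓ 01000✓ 01001✓ 01010✓ 01101✓ 10000✓ 10010✓ 10011✓ 10101✓ 10110✓ 11111
Round 1: -0000✓ -0010✓ -0011✓ -0101 0-000✓ 0-010✓ 0-101 000-0✓ 0001-✓ 01-01 010-0✓ 0100- 10-10 100-0✓ 1001-✓
Round 2: -00-0 -001- 0-0-0
PIs = {-00-0, -001-, -0101, 0-0-0, 0-101, 01-01, 0100-, 10-10, 11111}
Coverage chart:
  m2: -00-0,-001-,0-0-0
  m3: -001- ←essential
  m5: -0101,0-101
  m8: 0-0-0,0100-
  m9: 01-01,0100-
  m10: 0-0-0 ←essential
  m13: 0-101,01-01
  m18: -00-0,-001-,10-10
  m21: -0101 ←essential
  m22: 10-10 ←essential
Essential: -001-, -0101, 0-0-0, 10-10

4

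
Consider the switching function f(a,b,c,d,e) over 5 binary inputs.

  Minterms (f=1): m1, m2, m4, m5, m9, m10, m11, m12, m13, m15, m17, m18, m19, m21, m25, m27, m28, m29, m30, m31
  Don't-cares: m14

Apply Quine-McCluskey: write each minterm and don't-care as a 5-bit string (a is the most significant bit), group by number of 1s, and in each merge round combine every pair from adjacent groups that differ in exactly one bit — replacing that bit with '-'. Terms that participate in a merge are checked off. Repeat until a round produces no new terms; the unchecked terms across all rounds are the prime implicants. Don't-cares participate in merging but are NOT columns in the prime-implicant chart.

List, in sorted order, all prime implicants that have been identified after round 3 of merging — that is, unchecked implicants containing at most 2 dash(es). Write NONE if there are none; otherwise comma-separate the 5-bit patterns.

size-2^0 implicants → 00001(✓)  00010(✓)  00100(✓)  00101(✓)  01001(✓)  01010(✓)  01011(✓)  01100(✓)  01101(✓)  01110(✓)  01111(✓)  10001(✓)  10010(✓)  10011(✓)  10101(✓)  11001(✓)  11011(✓)  11100(✓)  11101(✓)  11110(✓)  11111(✓)
size-2^1 implicants → -0001(✓)  -0010  -0101(✓)  -1001(✓)  -1011(✓)  -1100(✓)  -1101(✓)  -1110(✓)  -1111(✓)  0-001(✓)  0-010  0-100(✓)  0-101(✓)  00-01(✓)  0010-(✓)  01-01(✓)  01-10(✓)  01-11(✓)  010-1(✓)  0101-(✓)  011-0(✓)  011-1(✓)  0110-(✓)  0111-(✓)  1-001(✓)  1-011(✓)  1-101(✓)  10-01(✓)  100-1(✓)  1001-  11-01(✓)  11-11(✓)  110-1(✓)  111-0(✓)  111-1(✓)  1110-(✓)  1111-(✓)
size-2^2 implicants → --001(✓)  --101(✓)  -0-01(✓)  -1-01(✓)  -1-11(✓)  -10-1(✓)  -11-0(✓)  -11-1(✓)  -110-(✓)  -111-(✓)  0--01(✓)  0-10-  01--1(✓)  01-1-  011--(✓)  1--01(✓)  1-0-1  11--1(✓)  111--(✓)
size-2^3 implicants → ---01  -1--1  -11--
Unchecked terms (primes): ---01, -0010, -1--1, -11--, 0-010, 0-10-, 01-1-, 1-0-1, 1001-

-0010, 0-010, 0-10-, 01-1-, 1-0-1, 1001-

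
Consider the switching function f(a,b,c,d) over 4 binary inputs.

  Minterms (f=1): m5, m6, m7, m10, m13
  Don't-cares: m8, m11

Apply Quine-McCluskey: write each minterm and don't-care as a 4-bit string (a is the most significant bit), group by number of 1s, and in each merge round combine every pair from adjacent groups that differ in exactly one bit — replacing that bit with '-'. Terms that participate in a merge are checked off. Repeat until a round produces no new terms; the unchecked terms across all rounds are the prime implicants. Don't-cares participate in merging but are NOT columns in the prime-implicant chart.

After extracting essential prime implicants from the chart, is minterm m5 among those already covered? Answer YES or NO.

size-2^0 implicants → 0101(✓)  0110(✓)  0111(✓)  1000(✓)  1010(✓)  1011(✓)  1101(✓)
size-2^1 implicants → -101  01-1  011-  10-0  101-
Unchecked terms (primes): -101, 01-1, 011-, 10-0, 101-
Minterm coverage:
  m5 ⊆ -101,01-1
  m6 ⊆ 011- [E]
  m7 ⊆ 01-1,011-
  m10 ⊆ 10-0,101-
  m13 ⊆ -101 [E]
E = {-101, 011-}

YES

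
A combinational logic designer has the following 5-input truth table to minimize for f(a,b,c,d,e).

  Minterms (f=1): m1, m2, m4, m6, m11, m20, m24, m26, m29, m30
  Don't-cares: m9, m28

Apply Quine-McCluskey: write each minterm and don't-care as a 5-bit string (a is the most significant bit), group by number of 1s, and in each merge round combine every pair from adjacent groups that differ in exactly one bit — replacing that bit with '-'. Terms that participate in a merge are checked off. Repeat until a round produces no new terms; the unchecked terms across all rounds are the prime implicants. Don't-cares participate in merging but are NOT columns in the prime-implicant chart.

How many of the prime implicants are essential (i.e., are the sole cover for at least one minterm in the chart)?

5

[col 0] 00001*, 00010*, 00100*, 00110*, 01001*, 01011*, 10100*, 11000*, 11010*, 11100*, 11101*, 11110*
[col 1] -0100, 0-001, 00-10, 001-0, 010-1, 1-100, 11-00*, 11-10*, 110-0*, 111-0*, 1110-
[col 2] 11--0
Prime implicants: -0100, 0-001, 00-10, 001-0, 010-1, 1-100, 11--0, 1110-
PI chart (minterm → PIs covering it):
  1 | 0-001  (sole → essential)
  2 | 00-10  (sole → essential)
  4 | -0100,001-0
  6 | 00-10,001-0
  11 | 010-1  (sole → essential)
  20 | -0100,1-100
  24 | 11--0  (sole → essential)
  26 | 11--0  (sole → essential)
  29 | 1110-  (sole → essential)
  30 | 11--0  (sole → essential)
Essential prime implicants: 0-001, 00-10, 010-1, 11--0, 1110-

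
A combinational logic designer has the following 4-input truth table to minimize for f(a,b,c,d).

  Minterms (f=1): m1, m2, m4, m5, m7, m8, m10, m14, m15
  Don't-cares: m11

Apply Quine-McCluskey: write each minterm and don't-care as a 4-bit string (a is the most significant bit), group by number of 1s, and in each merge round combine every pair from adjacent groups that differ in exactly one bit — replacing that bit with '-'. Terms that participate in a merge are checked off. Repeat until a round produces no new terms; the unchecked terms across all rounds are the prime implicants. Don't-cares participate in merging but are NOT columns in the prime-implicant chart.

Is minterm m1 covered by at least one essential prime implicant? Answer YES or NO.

[col 0] 0001*, 0010*, 0100*, 0101*, 0111*, 1000*, 1010*, 1011*, 1110*, 1111*
[col 1] -010, -111, 0-01, 01-1, 010-, 1-10*, 1-11*, 10-0, 101-*, 111-*
[col 2] 1-1-
Prime implicants: -010, -111, 0-01, 01-1, 010-, 1-1-, 10-0
PI chart (minterm → PIs covering it):
  1 | 0-01  (sole → essential)
  2 | -010  (sole → essential)
  4 | 010-  (sole → essential)
  5 | 0-01,01-1,010-
  7 | -111,01-1
  8 | 10-0  (sole → essential)
  10 | -010,1-1-,10-0
  14 | 1-1-  (sole → essential)
  15 | -111,1-1-
Essential prime implicants: -010, 0-01, 010-, 1-1-, 10-0

YES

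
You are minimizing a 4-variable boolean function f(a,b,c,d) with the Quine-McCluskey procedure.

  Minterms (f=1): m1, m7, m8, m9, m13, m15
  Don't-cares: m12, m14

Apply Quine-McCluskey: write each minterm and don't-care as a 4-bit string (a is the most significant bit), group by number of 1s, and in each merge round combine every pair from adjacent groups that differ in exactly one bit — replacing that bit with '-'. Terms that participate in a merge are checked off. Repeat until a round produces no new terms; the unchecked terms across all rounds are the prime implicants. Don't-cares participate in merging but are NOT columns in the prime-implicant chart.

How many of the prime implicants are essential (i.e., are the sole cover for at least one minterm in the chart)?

size-2^0 implicants → 0001(✓)  0111(✓)  1000(✓)  1001(✓)  1100(✓)  1101(✓)  1110(✓)  1111(✓)
size-2^1 implicants → -001  -111  1-00(✓)  1-01(✓)  100-(✓)  11-0(✓)  11-1(✓)  110-(✓)  111-(✓)
size-2^2 implicants → 1-0-  11--
Unchecked terms (primes): -001, -111, 1-0-, 11--
Minterm coverage:
  m1 ⊆ -001 [E]
  m7 ⊆ -111 [E]
  m8 ⊆ 1-0- [E]
  m9 ⊆ -001,1-0-
  m13 ⊆ 1-0-,11--
  m15 ⊆ -111,11--
E = {-001, -111, 1-0-}

3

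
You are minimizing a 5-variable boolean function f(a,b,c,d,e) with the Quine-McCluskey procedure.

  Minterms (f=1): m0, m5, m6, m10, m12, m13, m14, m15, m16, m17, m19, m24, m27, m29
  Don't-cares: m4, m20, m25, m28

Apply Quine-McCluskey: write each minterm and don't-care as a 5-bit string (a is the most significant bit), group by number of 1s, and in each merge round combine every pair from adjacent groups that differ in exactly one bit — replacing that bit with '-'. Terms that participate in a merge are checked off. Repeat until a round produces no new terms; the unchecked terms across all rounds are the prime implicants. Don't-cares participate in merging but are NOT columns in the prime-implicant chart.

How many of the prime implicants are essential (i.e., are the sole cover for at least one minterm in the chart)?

6

Round 0: 00000✓ 00100✓ 00101✓ 00110✓ 01010✓ 01100✓ 01101✓ 01110✓ 01111✓ 10000✓ 10001✓ 10011✓ 10100✓ 11000✓ 11001✓ 11011✓ 11100✓ 11101✓
Round 1: -0000✓ -0100✓ -1100✓ -1101✓ 0-100✓ 0-101✓ 0-110✓ 00-00✓ 001-0✓ 0010-✓ 01-10 011-0✓ 011-1✓ 0110-✓ 0111-✓ 1-000✓ 1-001✓ 1-011✓ 1-100✓ 10-00✓ 100-1✓ 1000-✓ 11-00✓ 11-01✓ 110-1✓ 1100-✓ 1110-✓
Round 2: --100 -0-00 -110- 0-1-0 0-10- 011-- 1--00 1-0-1 1-00- 11-0-
PIs = {--100, -0-00, -110-, 0-1-0, 0-10-, 01-10, 011--, 1--00, 1-0-1, 1-00-, 11-0-}
Coverage chart:
  m0: -0-00 ←essential
  m5: 0-10- ←essential
  m6: 0-1-0 ←essential
  m10: 01-10 ←essential
  m12: --100,-110-,0-1-0,0-10-,011--
  m13: -110-,0-10-,011--
  m14: 0-1-0,01-10,011--
  m15: 011-- ←essential
  m16: -0-00,1--00,1-00-
  m17: 1-0-1,1-00-
  m19: 1-0-1 ←essential
  m24: 1--00,1-00-,11-0-
  m27: 1-0-1 ←essential
  m29: -110-,11-0-
Essential: -0-00, 0-1-0, 0-10-, 01-10, 011--, 1-0-1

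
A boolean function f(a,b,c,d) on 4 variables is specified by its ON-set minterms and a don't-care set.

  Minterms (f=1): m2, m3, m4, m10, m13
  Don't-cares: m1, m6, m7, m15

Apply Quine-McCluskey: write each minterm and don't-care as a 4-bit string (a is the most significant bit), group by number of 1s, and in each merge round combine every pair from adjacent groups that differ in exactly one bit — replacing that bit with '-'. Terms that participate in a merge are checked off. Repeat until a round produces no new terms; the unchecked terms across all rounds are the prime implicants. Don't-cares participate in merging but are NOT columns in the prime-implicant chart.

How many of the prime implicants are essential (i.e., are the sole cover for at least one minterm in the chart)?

3

Round 0: 0001✓ 0010✓ 0011✓ 0100✓ 0110✓ 0111✓ 1010✓ 1101✓ 1111✓
Round 1: -010 -111 0-10✓ 0-11✓ 00-1 001-✓ 01-0 011-✓ 11-1
Round 2: 0-1-
PIs = {-010, -111, 0-1-, 00-1, 01-0, 11-1}
Coverage chart:
  m2: -010,0-1-
  m3: 0-1-,00-1
  m4: 01-0 ←essential
  m10: -010 ←essential
  m13: 11-1 ←essential
Essential: -010, 01-0, 11-1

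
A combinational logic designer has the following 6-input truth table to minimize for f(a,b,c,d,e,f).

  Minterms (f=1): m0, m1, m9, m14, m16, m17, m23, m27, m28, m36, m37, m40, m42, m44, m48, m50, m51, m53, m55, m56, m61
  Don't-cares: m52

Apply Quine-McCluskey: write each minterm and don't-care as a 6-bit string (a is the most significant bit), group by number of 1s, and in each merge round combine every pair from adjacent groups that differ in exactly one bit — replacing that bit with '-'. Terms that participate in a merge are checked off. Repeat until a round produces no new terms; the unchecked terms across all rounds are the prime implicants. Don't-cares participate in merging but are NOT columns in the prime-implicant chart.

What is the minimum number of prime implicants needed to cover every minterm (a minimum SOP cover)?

size-2^0 implicants → 000000(✓)  000001(✓)  001001(✓)  001110  010000(✓)  010001(✓)  010111(✓)  011011  011100  100100(✓)  100101(✓)  101000(✓)  101010(✓)  101100(✓)  110000(✓)  110010(✓)  110011(✓)  110100(✓)  110101(✓)  110111(✓)  111000(✓)  111101(✓)
size-2^1 implicants → -10000  -10111  0-0000(✓)  0-0001(✓)  00-001  00000-(✓)  01000-(✓)  1-0100(✓)  1-0101(✓)  1-1000  10-100  10010-(✓)  101-00  1010-0  11-000  11-101  110-00  110-11  1100-0  11001-  1101-1  11010-(✓)
size-2^2 implicants → 0-000-  1-010-
Unchecked terms (primes): -10000, -10111, 0-000-, 00-001, 001110, 011011, 011100, 1-010-, 1-1000, 10-100, 101-00, 1010-0, 11-000, 11-101, 110-00, 110-11, 1100-0, 11001-, 1101-1
Minterm coverage:
  m0 ⊆ 0-000- [E]
  m1 ⊆ 0-000-,00-001
  m9 ⊆ 00-001 [E]
  m14 ⊆ 001110 [E]
  m16 ⊆ -10000,0-000-
  m17 ⊆ 0-000- [E]
  m23 ⊆ -10111 [E]
  m27 ⊆ 011011 [E]
  m28 ⊆ 011100 [E]
  m36 ⊆ 1-010-,10-100
  m37 ⊆ 1-010- [E]
  m40 ⊆ 1-1000,101-00,1010-0
  m42 ⊆ 1010-0 [E]
  m44 ⊆ 10-100,101-00
  m48 ⊆ -10000,11-000,110-00,1100-0
  m50 ⊆ 1100-0,11001-
  m51 ⊆ 110-11,11001-
  m53 ⊆ 1-010-,11-101,1101-1
  m55 ⊆ -10111,110-11,1101-1
  m56 ⊆ 1-1000,11-000
  m61 ⊆ 11-101 [E]
E = {-10111, 0-000-, 00-001, 001110, 011011, 011100, 1-010-, 1010-0, 11-101}
Petrick residual → 10-100, 11-000, 11001-
Cover = bc'def + a'c'd'e' + a'b'd'e'f + a'b'cdef' + a'bcd'ef + a'bcde'f' + ac'de' + ab'de'f' + ab'cd'f' + abd'e'f' + abde'f + abc'd'e  |cover|=12

12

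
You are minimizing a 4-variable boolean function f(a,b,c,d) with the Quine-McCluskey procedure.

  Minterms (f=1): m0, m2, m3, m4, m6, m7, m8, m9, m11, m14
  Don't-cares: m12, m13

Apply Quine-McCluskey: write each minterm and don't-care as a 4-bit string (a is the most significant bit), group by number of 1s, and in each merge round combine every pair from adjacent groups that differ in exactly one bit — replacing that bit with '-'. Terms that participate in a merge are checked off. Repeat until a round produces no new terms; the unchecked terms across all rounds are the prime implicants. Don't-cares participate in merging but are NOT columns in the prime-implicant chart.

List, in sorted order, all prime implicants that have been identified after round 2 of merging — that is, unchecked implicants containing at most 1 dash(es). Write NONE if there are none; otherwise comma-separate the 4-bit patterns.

size-2^0 implicants → 0000(✓)  0010(✓)  0011(✓)  0100(✓)  0110(✓)  0111(✓)  1000(✓)  1001(✓)  1011(✓)  1100(✓)  1101(✓)  1110(✓)
size-2^1 implicants → -000(✓)  -011  -100(✓)  -110(✓)  0-00(✓)  0-10(✓)  0-11(✓)  00-0(✓)  001-(✓)  01-0(✓)  011-(✓)  1-00(✓)  1-01(✓)  10-1  100-(✓)  11-0(✓)  110-(✓)
size-2^2 implicants → --00  -1-0  0--0  0-1-  1-0-
Unchecked terms (primes): --00, -011, -1-0, 0--0, 0-1-, 1-0-, 10-1

-011, 10-1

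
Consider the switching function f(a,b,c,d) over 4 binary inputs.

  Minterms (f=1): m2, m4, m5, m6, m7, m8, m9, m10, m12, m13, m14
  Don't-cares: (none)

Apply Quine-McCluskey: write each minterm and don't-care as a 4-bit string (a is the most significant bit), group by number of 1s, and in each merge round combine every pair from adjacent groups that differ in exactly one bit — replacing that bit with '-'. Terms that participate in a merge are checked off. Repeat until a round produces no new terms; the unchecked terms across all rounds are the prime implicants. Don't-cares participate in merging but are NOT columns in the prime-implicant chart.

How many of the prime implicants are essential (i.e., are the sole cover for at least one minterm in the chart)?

size-2^0 implicants → 0010(✓)  0100(✓)  0101(✓)  0110(✓)  0111(✓)  1000(✓)  1001(✓)  1010(✓)  1100(✓)  1101(✓)  1110(✓)
size-2^1 implicants → -010(✓)  -100(✓)  -101(✓)  -110(✓)  0-10(✓)  01-0(✓)  01-1(✓)  010-(✓)  011-(✓)  1-00(✓)  1-01(✓)  1-10(✓)  10-0(✓)  100-(✓)  11-0(✓)  110-(✓)
size-2^2 implicants → --10  -1-0  -10-  01--  1--0  1-0-
Unchecked terms (primes): --10, -1-0, -10-, 01--, 1--0, 1-0-
Minterm coverage:
  m2 ⊆ --10 [E]
  m4 ⊆ -1-0,-10-,01--
  m5 ⊆ -10-,01--
  m6 ⊆ --10,-1-0,01--
  m7 ⊆ 01-- [E]
  m8 ⊆ 1--0,1-0-
  m9 ⊆ 1-0- [E]
  m10 ⊆ --10,1--0
  m12 ⊆ -1-0,-10-,1--0,1-0-
  m13 ⊆ -10-,1-0-
  m14 ⊆ --10,-1-0,1--0
E = {--10, 01--, 1-0-}

3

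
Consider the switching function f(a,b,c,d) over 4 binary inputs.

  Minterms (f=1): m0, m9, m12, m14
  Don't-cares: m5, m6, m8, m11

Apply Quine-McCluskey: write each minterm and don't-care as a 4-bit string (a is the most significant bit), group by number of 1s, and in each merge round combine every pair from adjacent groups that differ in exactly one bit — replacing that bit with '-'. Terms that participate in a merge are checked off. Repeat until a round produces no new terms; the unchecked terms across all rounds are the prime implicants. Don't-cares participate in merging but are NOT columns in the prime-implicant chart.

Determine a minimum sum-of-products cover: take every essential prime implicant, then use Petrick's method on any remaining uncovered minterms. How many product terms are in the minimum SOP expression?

3

[col 0] 0000*, 0101, 0110*, 1000*, 1001*, 1011*, 1100*, 1110*
[col 1] -000, -110, 1-00, 10-1, 100-, 11-0
Prime implicants: -000, -110, 0101, 1-00, 10-1, 100-, 11-0
PI chart (minterm → PIs covering it):
  0 | -000  (sole → essential)
  9 | 10-1,100-
  12 | 1-00,11-0
  14 | -110,11-0
Essential prime implicants: -000
Petrick residual → 10-1, 11-0
Minimum SOP uses 3 PIs: b'c'd' + ab'd + abd'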